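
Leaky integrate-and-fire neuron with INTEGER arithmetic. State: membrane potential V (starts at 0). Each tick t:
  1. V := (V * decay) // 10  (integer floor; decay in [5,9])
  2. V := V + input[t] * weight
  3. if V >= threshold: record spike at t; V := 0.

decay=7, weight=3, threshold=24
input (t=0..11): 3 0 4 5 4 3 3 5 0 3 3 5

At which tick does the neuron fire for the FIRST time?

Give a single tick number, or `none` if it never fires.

t=0: input=3 -> V=9
t=1: input=0 -> V=6
t=2: input=4 -> V=16
t=3: input=5 -> V=0 FIRE
t=4: input=4 -> V=12
t=5: input=3 -> V=17
t=6: input=3 -> V=20
t=7: input=5 -> V=0 FIRE
t=8: input=0 -> V=0
t=9: input=3 -> V=9
t=10: input=3 -> V=15
t=11: input=5 -> V=0 FIRE

Answer: 3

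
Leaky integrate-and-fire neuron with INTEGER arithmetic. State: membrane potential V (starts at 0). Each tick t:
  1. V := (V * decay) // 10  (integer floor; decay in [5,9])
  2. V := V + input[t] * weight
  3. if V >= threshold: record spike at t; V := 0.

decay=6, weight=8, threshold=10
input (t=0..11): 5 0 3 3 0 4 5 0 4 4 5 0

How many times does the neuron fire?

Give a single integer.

t=0: input=5 -> V=0 FIRE
t=1: input=0 -> V=0
t=2: input=3 -> V=0 FIRE
t=3: input=3 -> V=0 FIRE
t=4: input=0 -> V=0
t=5: input=4 -> V=0 FIRE
t=6: input=5 -> V=0 FIRE
t=7: input=0 -> V=0
t=8: input=4 -> V=0 FIRE
t=9: input=4 -> V=0 FIRE
t=10: input=5 -> V=0 FIRE
t=11: input=0 -> V=0

Answer: 8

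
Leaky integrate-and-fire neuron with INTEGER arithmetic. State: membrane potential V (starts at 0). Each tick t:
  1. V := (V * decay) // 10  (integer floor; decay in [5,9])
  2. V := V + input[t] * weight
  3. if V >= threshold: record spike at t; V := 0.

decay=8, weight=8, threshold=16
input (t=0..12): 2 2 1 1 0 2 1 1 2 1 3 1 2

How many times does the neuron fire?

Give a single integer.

t=0: input=2 -> V=0 FIRE
t=1: input=2 -> V=0 FIRE
t=2: input=1 -> V=8
t=3: input=1 -> V=14
t=4: input=0 -> V=11
t=5: input=2 -> V=0 FIRE
t=6: input=1 -> V=8
t=7: input=1 -> V=14
t=8: input=2 -> V=0 FIRE
t=9: input=1 -> V=8
t=10: input=3 -> V=0 FIRE
t=11: input=1 -> V=8
t=12: input=2 -> V=0 FIRE

Answer: 6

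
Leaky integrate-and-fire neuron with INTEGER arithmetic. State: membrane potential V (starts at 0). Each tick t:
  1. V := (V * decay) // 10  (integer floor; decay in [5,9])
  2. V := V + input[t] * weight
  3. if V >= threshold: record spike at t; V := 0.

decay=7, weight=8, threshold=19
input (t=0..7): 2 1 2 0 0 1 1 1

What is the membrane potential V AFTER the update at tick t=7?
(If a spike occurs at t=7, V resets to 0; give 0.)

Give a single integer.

t=0: input=2 -> V=16
t=1: input=1 -> V=0 FIRE
t=2: input=2 -> V=16
t=3: input=0 -> V=11
t=4: input=0 -> V=7
t=5: input=1 -> V=12
t=6: input=1 -> V=16
t=7: input=1 -> V=0 FIRE

Answer: 0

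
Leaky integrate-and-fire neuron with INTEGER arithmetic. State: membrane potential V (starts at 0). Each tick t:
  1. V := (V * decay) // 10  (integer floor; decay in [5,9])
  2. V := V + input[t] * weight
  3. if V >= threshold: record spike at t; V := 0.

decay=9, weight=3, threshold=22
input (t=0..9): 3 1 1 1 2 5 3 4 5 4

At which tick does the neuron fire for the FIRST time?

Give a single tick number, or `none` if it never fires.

t=0: input=3 -> V=9
t=1: input=1 -> V=11
t=2: input=1 -> V=12
t=3: input=1 -> V=13
t=4: input=2 -> V=17
t=5: input=5 -> V=0 FIRE
t=6: input=3 -> V=9
t=7: input=4 -> V=20
t=8: input=5 -> V=0 FIRE
t=9: input=4 -> V=12

Answer: 5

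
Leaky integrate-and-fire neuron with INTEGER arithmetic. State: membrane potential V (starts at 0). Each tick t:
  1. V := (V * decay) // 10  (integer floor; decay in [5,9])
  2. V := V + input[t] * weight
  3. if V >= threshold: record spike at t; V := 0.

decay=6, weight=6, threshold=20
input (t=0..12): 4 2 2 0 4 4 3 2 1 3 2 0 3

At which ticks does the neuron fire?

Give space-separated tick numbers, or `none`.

t=0: input=4 -> V=0 FIRE
t=1: input=2 -> V=12
t=2: input=2 -> V=19
t=3: input=0 -> V=11
t=4: input=4 -> V=0 FIRE
t=5: input=4 -> V=0 FIRE
t=6: input=3 -> V=18
t=7: input=2 -> V=0 FIRE
t=8: input=1 -> V=6
t=9: input=3 -> V=0 FIRE
t=10: input=2 -> V=12
t=11: input=0 -> V=7
t=12: input=3 -> V=0 FIRE

Answer: 0 4 5 7 9 12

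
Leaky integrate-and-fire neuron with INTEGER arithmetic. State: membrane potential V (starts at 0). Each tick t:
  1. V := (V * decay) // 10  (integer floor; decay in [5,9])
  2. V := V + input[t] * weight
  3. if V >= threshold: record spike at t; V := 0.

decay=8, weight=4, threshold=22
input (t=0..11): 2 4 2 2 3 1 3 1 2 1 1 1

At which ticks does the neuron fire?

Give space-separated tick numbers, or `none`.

t=0: input=2 -> V=8
t=1: input=4 -> V=0 FIRE
t=2: input=2 -> V=8
t=3: input=2 -> V=14
t=4: input=3 -> V=0 FIRE
t=5: input=1 -> V=4
t=6: input=3 -> V=15
t=7: input=1 -> V=16
t=8: input=2 -> V=20
t=9: input=1 -> V=20
t=10: input=1 -> V=20
t=11: input=1 -> V=20

Answer: 1 4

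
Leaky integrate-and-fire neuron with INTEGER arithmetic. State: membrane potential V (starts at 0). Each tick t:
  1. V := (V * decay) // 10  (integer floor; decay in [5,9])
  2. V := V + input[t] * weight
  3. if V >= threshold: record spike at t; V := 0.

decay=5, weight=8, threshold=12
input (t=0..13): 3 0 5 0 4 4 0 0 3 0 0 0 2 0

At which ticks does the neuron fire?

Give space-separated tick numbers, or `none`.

t=0: input=3 -> V=0 FIRE
t=1: input=0 -> V=0
t=2: input=5 -> V=0 FIRE
t=3: input=0 -> V=0
t=4: input=4 -> V=0 FIRE
t=5: input=4 -> V=0 FIRE
t=6: input=0 -> V=0
t=7: input=0 -> V=0
t=8: input=3 -> V=0 FIRE
t=9: input=0 -> V=0
t=10: input=0 -> V=0
t=11: input=0 -> V=0
t=12: input=2 -> V=0 FIRE
t=13: input=0 -> V=0

Answer: 0 2 4 5 8 12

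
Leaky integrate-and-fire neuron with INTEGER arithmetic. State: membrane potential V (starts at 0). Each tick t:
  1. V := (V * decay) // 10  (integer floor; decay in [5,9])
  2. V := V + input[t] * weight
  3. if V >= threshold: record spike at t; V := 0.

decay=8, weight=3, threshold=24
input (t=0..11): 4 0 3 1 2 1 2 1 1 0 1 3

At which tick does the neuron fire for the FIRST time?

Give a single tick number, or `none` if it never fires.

Answer: none

Derivation:
t=0: input=4 -> V=12
t=1: input=0 -> V=9
t=2: input=3 -> V=16
t=3: input=1 -> V=15
t=4: input=2 -> V=18
t=5: input=1 -> V=17
t=6: input=2 -> V=19
t=7: input=1 -> V=18
t=8: input=1 -> V=17
t=9: input=0 -> V=13
t=10: input=1 -> V=13
t=11: input=3 -> V=19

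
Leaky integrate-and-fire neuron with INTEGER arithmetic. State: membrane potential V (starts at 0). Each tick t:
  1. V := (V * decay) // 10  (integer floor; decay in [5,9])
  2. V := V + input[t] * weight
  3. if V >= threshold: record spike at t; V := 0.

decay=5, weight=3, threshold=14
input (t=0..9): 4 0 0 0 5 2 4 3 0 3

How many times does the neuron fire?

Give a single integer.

Answer: 2

Derivation:
t=0: input=4 -> V=12
t=1: input=0 -> V=6
t=2: input=0 -> V=3
t=3: input=0 -> V=1
t=4: input=5 -> V=0 FIRE
t=5: input=2 -> V=6
t=6: input=4 -> V=0 FIRE
t=7: input=3 -> V=9
t=8: input=0 -> V=4
t=9: input=3 -> V=11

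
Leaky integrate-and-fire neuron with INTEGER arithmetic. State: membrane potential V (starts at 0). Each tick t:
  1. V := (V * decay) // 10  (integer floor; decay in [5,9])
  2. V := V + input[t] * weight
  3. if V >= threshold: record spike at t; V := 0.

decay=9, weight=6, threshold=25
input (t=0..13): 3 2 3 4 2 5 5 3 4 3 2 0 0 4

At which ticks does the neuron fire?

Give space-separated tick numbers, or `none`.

t=0: input=3 -> V=18
t=1: input=2 -> V=0 FIRE
t=2: input=3 -> V=18
t=3: input=4 -> V=0 FIRE
t=4: input=2 -> V=12
t=5: input=5 -> V=0 FIRE
t=6: input=5 -> V=0 FIRE
t=7: input=3 -> V=18
t=8: input=4 -> V=0 FIRE
t=9: input=3 -> V=18
t=10: input=2 -> V=0 FIRE
t=11: input=0 -> V=0
t=12: input=0 -> V=0
t=13: input=4 -> V=24

Answer: 1 3 5 6 8 10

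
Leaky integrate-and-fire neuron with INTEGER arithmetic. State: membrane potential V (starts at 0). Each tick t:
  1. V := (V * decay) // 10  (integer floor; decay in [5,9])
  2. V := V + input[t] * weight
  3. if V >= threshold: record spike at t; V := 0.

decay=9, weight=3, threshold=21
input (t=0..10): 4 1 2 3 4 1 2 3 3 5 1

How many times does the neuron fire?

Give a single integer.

Answer: 3

Derivation:
t=0: input=4 -> V=12
t=1: input=1 -> V=13
t=2: input=2 -> V=17
t=3: input=3 -> V=0 FIRE
t=4: input=4 -> V=12
t=5: input=1 -> V=13
t=6: input=2 -> V=17
t=7: input=3 -> V=0 FIRE
t=8: input=3 -> V=9
t=9: input=5 -> V=0 FIRE
t=10: input=1 -> V=3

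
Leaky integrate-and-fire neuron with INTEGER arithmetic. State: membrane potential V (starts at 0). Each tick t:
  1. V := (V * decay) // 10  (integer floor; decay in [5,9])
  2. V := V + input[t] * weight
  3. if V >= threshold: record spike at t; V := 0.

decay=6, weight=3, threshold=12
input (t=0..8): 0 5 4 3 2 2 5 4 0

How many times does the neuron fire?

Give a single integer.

t=0: input=0 -> V=0
t=1: input=5 -> V=0 FIRE
t=2: input=4 -> V=0 FIRE
t=3: input=3 -> V=9
t=4: input=2 -> V=11
t=5: input=2 -> V=0 FIRE
t=6: input=5 -> V=0 FIRE
t=7: input=4 -> V=0 FIRE
t=8: input=0 -> V=0

Answer: 5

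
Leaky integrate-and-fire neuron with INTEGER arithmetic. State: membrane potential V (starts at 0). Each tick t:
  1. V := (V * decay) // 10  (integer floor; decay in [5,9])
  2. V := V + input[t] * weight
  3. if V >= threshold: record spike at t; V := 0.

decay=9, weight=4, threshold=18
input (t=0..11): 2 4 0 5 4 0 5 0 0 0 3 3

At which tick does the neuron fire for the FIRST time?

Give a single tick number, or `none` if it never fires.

Answer: 1

Derivation:
t=0: input=2 -> V=8
t=1: input=4 -> V=0 FIRE
t=2: input=0 -> V=0
t=3: input=5 -> V=0 FIRE
t=4: input=4 -> V=16
t=5: input=0 -> V=14
t=6: input=5 -> V=0 FIRE
t=7: input=0 -> V=0
t=8: input=0 -> V=0
t=9: input=0 -> V=0
t=10: input=3 -> V=12
t=11: input=3 -> V=0 FIRE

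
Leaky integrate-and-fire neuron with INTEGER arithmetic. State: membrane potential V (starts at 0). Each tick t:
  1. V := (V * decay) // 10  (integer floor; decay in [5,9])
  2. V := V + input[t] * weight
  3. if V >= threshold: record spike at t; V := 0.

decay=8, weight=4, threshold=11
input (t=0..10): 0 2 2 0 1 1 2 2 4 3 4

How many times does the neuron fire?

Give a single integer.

t=0: input=0 -> V=0
t=1: input=2 -> V=8
t=2: input=2 -> V=0 FIRE
t=3: input=0 -> V=0
t=4: input=1 -> V=4
t=5: input=1 -> V=7
t=6: input=2 -> V=0 FIRE
t=7: input=2 -> V=8
t=8: input=4 -> V=0 FIRE
t=9: input=3 -> V=0 FIRE
t=10: input=4 -> V=0 FIRE

Answer: 5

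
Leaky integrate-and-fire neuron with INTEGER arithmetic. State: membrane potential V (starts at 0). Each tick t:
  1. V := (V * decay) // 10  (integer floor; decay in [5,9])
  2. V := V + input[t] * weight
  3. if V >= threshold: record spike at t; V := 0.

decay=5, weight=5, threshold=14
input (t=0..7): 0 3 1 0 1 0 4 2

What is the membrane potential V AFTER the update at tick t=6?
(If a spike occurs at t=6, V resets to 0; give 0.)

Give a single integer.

Answer: 0

Derivation:
t=0: input=0 -> V=0
t=1: input=3 -> V=0 FIRE
t=2: input=1 -> V=5
t=3: input=0 -> V=2
t=4: input=1 -> V=6
t=5: input=0 -> V=3
t=6: input=4 -> V=0 FIRE
t=7: input=2 -> V=10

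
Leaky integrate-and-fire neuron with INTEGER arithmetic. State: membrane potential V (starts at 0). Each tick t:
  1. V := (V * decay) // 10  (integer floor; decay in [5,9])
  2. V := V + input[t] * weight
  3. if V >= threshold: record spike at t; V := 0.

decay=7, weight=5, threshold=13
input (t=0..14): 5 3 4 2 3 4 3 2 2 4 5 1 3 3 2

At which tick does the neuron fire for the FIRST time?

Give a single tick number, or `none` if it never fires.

t=0: input=5 -> V=0 FIRE
t=1: input=3 -> V=0 FIRE
t=2: input=4 -> V=0 FIRE
t=3: input=2 -> V=10
t=4: input=3 -> V=0 FIRE
t=5: input=4 -> V=0 FIRE
t=6: input=3 -> V=0 FIRE
t=7: input=2 -> V=10
t=8: input=2 -> V=0 FIRE
t=9: input=4 -> V=0 FIRE
t=10: input=5 -> V=0 FIRE
t=11: input=1 -> V=5
t=12: input=3 -> V=0 FIRE
t=13: input=3 -> V=0 FIRE
t=14: input=2 -> V=10

Answer: 0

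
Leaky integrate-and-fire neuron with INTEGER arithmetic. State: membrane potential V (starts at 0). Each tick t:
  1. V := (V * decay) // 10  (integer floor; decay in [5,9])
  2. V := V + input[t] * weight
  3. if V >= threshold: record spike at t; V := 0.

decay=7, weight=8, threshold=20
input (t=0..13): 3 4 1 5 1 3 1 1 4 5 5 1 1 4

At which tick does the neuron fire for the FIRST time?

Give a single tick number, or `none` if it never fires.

t=0: input=3 -> V=0 FIRE
t=1: input=4 -> V=0 FIRE
t=2: input=1 -> V=8
t=3: input=5 -> V=0 FIRE
t=4: input=1 -> V=8
t=5: input=3 -> V=0 FIRE
t=6: input=1 -> V=8
t=7: input=1 -> V=13
t=8: input=4 -> V=0 FIRE
t=9: input=5 -> V=0 FIRE
t=10: input=5 -> V=0 FIRE
t=11: input=1 -> V=8
t=12: input=1 -> V=13
t=13: input=4 -> V=0 FIRE

Answer: 0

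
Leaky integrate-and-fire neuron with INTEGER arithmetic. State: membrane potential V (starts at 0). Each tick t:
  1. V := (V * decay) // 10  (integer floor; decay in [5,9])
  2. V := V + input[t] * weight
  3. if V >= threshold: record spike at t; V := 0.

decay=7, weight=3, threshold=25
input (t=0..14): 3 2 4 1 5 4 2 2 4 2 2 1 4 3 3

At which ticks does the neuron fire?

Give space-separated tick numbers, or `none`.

Answer: 4 13

Derivation:
t=0: input=3 -> V=9
t=1: input=2 -> V=12
t=2: input=4 -> V=20
t=3: input=1 -> V=17
t=4: input=5 -> V=0 FIRE
t=5: input=4 -> V=12
t=6: input=2 -> V=14
t=7: input=2 -> V=15
t=8: input=4 -> V=22
t=9: input=2 -> V=21
t=10: input=2 -> V=20
t=11: input=1 -> V=17
t=12: input=4 -> V=23
t=13: input=3 -> V=0 FIRE
t=14: input=3 -> V=9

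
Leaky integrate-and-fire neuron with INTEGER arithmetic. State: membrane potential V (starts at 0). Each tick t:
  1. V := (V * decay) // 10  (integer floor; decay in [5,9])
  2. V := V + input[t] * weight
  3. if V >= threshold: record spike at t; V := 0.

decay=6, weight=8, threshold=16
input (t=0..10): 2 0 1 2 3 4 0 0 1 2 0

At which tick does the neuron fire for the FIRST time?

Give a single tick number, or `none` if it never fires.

t=0: input=2 -> V=0 FIRE
t=1: input=0 -> V=0
t=2: input=1 -> V=8
t=3: input=2 -> V=0 FIRE
t=4: input=3 -> V=0 FIRE
t=5: input=4 -> V=0 FIRE
t=6: input=0 -> V=0
t=7: input=0 -> V=0
t=8: input=1 -> V=8
t=9: input=2 -> V=0 FIRE
t=10: input=0 -> V=0

Answer: 0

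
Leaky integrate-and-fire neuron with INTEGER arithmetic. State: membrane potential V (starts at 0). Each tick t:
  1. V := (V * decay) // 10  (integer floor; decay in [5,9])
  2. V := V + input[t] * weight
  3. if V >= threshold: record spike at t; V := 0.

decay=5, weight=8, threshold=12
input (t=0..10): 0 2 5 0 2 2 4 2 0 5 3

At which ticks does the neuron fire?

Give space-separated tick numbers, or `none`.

t=0: input=0 -> V=0
t=1: input=2 -> V=0 FIRE
t=2: input=5 -> V=0 FIRE
t=3: input=0 -> V=0
t=4: input=2 -> V=0 FIRE
t=5: input=2 -> V=0 FIRE
t=6: input=4 -> V=0 FIRE
t=7: input=2 -> V=0 FIRE
t=8: input=0 -> V=0
t=9: input=5 -> V=0 FIRE
t=10: input=3 -> V=0 FIRE

Answer: 1 2 4 5 6 7 9 10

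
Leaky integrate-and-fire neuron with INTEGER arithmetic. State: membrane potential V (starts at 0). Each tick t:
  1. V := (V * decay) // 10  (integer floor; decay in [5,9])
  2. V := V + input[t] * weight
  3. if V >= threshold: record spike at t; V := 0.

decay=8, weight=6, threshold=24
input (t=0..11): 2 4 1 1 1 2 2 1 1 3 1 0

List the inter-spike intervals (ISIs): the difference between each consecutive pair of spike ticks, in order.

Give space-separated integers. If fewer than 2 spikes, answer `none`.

t=0: input=2 -> V=12
t=1: input=4 -> V=0 FIRE
t=2: input=1 -> V=6
t=3: input=1 -> V=10
t=4: input=1 -> V=14
t=5: input=2 -> V=23
t=6: input=2 -> V=0 FIRE
t=7: input=1 -> V=6
t=8: input=1 -> V=10
t=9: input=3 -> V=0 FIRE
t=10: input=1 -> V=6
t=11: input=0 -> V=4

Answer: 5 3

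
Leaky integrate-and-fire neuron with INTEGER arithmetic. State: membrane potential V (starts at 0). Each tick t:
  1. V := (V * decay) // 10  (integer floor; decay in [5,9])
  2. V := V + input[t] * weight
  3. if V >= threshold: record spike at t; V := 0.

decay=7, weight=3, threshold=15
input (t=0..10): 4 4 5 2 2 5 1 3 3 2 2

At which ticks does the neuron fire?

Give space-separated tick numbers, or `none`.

t=0: input=4 -> V=12
t=1: input=4 -> V=0 FIRE
t=2: input=5 -> V=0 FIRE
t=3: input=2 -> V=6
t=4: input=2 -> V=10
t=5: input=5 -> V=0 FIRE
t=6: input=1 -> V=3
t=7: input=3 -> V=11
t=8: input=3 -> V=0 FIRE
t=9: input=2 -> V=6
t=10: input=2 -> V=10

Answer: 1 2 5 8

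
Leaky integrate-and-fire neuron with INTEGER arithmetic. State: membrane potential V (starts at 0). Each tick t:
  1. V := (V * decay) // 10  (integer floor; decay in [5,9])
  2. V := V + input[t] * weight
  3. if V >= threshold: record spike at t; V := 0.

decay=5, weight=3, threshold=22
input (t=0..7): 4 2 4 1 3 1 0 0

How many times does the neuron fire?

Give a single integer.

Answer: 0

Derivation:
t=0: input=4 -> V=12
t=1: input=2 -> V=12
t=2: input=4 -> V=18
t=3: input=1 -> V=12
t=4: input=3 -> V=15
t=5: input=1 -> V=10
t=6: input=0 -> V=5
t=7: input=0 -> V=2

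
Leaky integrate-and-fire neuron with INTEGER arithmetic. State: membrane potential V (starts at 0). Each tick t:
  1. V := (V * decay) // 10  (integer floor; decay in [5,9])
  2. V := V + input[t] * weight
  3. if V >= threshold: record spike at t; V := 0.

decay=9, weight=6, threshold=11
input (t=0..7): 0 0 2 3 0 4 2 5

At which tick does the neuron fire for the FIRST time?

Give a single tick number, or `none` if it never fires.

t=0: input=0 -> V=0
t=1: input=0 -> V=0
t=2: input=2 -> V=0 FIRE
t=3: input=3 -> V=0 FIRE
t=4: input=0 -> V=0
t=5: input=4 -> V=0 FIRE
t=6: input=2 -> V=0 FIRE
t=7: input=5 -> V=0 FIRE

Answer: 2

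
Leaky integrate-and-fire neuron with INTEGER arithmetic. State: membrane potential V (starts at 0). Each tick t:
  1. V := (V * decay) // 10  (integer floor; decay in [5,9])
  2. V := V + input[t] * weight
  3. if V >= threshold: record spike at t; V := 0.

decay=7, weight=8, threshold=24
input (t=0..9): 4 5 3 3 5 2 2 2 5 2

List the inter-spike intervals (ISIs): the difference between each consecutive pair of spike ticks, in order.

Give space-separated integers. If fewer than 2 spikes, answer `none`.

Answer: 1 1 1 1 2 2

Derivation:
t=0: input=4 -> V=0 FIRE
t=1: input=5 -> V=0 FIRE
t=2: input=3 -> V=0 FIRE
t=3: input=3 -> V=0 FIRE
t=4: input=5 -> V=0 FIRE
t=5: input=2 -> V=16
t=6: input=2 -> V=0 FIRE
t=7: input=2 -> V=16
t=8: input=5 -> V=0 FIRE
t=9: input=2 -> V=16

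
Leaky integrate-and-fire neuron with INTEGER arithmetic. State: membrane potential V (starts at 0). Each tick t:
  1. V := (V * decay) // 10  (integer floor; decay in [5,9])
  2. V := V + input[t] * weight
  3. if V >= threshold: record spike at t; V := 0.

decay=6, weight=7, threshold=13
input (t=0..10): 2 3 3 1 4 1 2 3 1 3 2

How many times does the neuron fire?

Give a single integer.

t=0: input=2 -> V=0 FIRE
t=1: input=3 -> V=0 FIRE
t=2: input=3 -> V=0 FIRE
t=3: input=1 -> V=7
t=4: input=4 -> V=0 FIRE
t=5: input=1 -> V=7
t=6: input=2 -> V=0 FIRE
t=7: input=3 -> V=0 FIRE
t=8: input=1 -> V=7
t=9: input=3 -> V=0 FIRE
t=10: input=2 -> V=0 FIRE

Answer: 8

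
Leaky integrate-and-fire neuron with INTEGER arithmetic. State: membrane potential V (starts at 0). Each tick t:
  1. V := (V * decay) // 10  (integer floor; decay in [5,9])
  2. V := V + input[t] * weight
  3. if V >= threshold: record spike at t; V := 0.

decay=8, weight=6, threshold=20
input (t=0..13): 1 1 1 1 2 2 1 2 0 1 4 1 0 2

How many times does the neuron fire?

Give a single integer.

Answer: 3

Derivation:
t=0: input=1 -> V=6
t=1: input=1 -> V=10
t=2: input=1 -> V=14
t=3: input=1 -> V=17
t=4: input=2 -> V=0 FIRE
t=5: input=2 -> V=12
t=6: input=1 -> V=15
t=7: input=2 -> V=0 FIRE
t=8: input=0 -> V=0
t=9: input=1 -> V=6
t=10: input=4 -> V=0 FIRE
t=11: input=1 -> V=6
t=12: input=0 -> V=4
t=13: input=2 -> V=15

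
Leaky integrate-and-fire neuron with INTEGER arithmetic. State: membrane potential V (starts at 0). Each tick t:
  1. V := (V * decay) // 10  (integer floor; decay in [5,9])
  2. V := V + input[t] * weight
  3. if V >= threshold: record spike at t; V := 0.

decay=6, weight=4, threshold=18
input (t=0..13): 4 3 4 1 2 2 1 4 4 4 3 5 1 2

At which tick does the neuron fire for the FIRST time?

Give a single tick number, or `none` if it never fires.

t=0: input=4 -> V=16
t=1: input=3 -> V=0 FIRE
t=2: input=4 -> V=16
t=3: input=1 -> V=13
t=4: input=2 -> V=15
t=5: input=2 -> V=17
t=6: input=1 -> V=14
t=7: input=4 -> V=0 FIRE
t=8: input=4 -> V=16
t=9: input=4 -> V=0 FIRE
t=10: input=3 -> V=12
t=11: input=5 -> V=0 FIRE
t=12: input=1 -> V=4
t=13: input=2 -> V=10

Answer: 1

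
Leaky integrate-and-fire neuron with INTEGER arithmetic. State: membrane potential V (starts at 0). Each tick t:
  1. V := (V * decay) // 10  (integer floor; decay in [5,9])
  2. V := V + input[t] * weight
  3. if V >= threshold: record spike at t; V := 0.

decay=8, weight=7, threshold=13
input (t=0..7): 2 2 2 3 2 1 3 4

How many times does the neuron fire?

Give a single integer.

t=0: input=2 -> V=0 FIRE
t=1: input=2 -> V=0 FIRE
t=2: input=2 -> V=0 FIRE
t=3: input=3 -> V=0 FIRE
t=4: input=2 -> V=0 FIRE
t=5: input=1 -> V=7
t=6: input=3 -> V=0 FIRE
t=7: input=4 -> V=0 FIRE

Answer: 7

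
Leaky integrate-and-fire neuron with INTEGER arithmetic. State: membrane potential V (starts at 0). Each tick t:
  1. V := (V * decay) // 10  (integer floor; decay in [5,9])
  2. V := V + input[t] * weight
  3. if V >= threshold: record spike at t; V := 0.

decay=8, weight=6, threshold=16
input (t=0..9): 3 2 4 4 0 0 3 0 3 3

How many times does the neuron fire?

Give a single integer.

t=0: input=3 -> V=0 FIRE
t=1: input=2 -> V=12
t=2: input=4 -> V=0 FIRE
t=3: input=4 -> V=0 FIRE
t=4: input=0 -> V=0
t=5: input=0 -> V=0
t=6: input=3 -> V=0 FIRE
t=7: input=0 -> V=0
t=8: input=3 -> V=0 FIRE
t=9: input=3 -> V=0 FIRE

Answer: 6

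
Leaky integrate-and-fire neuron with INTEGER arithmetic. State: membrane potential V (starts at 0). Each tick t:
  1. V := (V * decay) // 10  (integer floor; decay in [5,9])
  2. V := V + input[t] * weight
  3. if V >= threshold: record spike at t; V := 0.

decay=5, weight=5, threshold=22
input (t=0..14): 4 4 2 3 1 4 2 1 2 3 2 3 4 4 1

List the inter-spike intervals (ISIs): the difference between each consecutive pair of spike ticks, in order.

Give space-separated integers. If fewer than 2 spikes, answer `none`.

Answer: 4 4 3

Derivation:
t=0: input=4 -> V=20
t=1: input=4 -> V=0 FIRE
t=2: input=2 -> V=10
t=3: input=3 -> V=20
t=4: input=1 -> V=15
t=5: input=4 -> V=0 FIRE
t=6: input=2 -> V=10
t=7: input=1 -> V=10
t=8: input=2 -> V=15
t=9: input=3 -> V=0 FIRE
t=10: input=2 -> V=10
t=11: input=3 -> V=20
t=12: input=4 -> V=0 FIRE
t=13: input=4 -> V=20
t=14: input=1 -> V=15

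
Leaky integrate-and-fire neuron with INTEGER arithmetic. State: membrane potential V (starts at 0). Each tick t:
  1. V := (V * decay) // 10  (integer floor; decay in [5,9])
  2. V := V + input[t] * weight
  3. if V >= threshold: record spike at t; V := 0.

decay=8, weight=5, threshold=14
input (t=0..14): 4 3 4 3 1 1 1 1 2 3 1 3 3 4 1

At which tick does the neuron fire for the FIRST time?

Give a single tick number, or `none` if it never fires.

Answer: 0

Derivation:
t=0: input=4 -> V=0 FIRE
t=1: input=3 -> V=0 FIRE
t=2: input=4 -> V=0 FIRE
t=3: input=3 -> V=0 FIRE
t=4: input=1 -> V=5
t=5: input=1 -> V=9
t=6: input=1 -> V=12
t=7: input=1 -> V=0 FIRE
t=8: input=2 -> V=10
t=9: input=3 -> V=0 FIRE
t=10: input=1 -> V=5
t=11: input=3 -> V=0 FIRE
t=12: input=3 -> V=0 FIRE
t=13: input=4 -> V=0 FIRE
t=14: input=1 -> V=5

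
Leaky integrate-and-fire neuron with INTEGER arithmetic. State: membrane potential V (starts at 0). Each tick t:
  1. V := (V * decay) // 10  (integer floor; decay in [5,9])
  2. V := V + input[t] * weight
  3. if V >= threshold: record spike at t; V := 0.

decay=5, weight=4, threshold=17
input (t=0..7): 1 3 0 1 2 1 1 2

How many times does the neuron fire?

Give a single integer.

Answer: 0

Derivation:
t=0: input=1 -> V=4
t=1: input=3 -> V=14
t=2: input=0 -> V=7
t=3: input=1 -> V=7
t=4: input=2 -> V=11
t=5: input=1 -> V=9
t=6: input=1 -> V=8
t=7: input=2 -> V=12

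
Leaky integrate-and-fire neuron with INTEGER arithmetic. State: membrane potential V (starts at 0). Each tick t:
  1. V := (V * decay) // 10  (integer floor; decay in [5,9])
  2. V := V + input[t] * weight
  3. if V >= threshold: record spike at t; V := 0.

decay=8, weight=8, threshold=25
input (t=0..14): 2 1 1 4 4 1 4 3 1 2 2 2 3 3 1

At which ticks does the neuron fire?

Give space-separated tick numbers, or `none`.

t=0: input=2 -> V=16
t=1: input=1 -> V=20
t=2: input=1 -> V=24
t=3: input=4 -> V=0 FIRE
t=4: input=4 -> V=0 FIRE
t=5: input=1 -> V=8
t=6: input=4 -> V=0 FIRE
t=7: input=3 -> V=24
t=8: input=1 -> V=0 FIRE
t=9: input=2 -> V=16
t=10: input=2 -> V=0 FIRE
t=11: input=2 -> V=16
t=12: input=3 -> V=0 FIRE
t=13: input=3 -> V=24
t=14: input=1 -> V=0 FIRE

Answer: 3 4 6 8 10 12 14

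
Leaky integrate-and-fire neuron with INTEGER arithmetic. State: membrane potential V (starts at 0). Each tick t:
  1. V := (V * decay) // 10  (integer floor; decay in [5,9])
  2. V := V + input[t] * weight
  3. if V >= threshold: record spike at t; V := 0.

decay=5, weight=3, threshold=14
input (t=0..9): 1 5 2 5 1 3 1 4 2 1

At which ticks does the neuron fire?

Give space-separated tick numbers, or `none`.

t=0: input=1 -> V=3
t=1: input=5 -> V=0 FIRE
t=2: input=2 -> V=6
t=3: input=5 -> V=0 FIRE
t=4: input=1 -> V=3
t=5: input=3 -> V=10
t=6: input=1 -> V=8
t=7: input=4 -> V=0 FIRE
t=8: input=2 -> V=6
t=9: input=1 -> V=6

Answer: 1 3 7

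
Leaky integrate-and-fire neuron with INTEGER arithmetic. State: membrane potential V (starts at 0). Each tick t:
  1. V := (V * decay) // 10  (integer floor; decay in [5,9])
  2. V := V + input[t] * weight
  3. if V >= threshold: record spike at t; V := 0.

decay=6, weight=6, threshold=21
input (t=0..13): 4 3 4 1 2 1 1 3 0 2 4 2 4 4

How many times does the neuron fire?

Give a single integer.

Answer: 6

Derivation:
t=0: input=4 -> V=0 FIRE
t=1: input=3 -> V=18
t=2: input=4 -> V=0 FIRE
t=3: input=1 -> V=6
t=4: input=2 -> V=15
t=5: input=1 -> V=15
t=6: input=1 -> V=15
t=7: input=3 -> V=0 FIRE
t=8: input=0 -> V=0
t=9: input=2 -> V=12
t=10: input=4 -> V=0 FIRE
t=11: input=2 -> V=12
t=12: input=4 -> V=0 FIRE
t=13: input=4 -> V=0 FIRE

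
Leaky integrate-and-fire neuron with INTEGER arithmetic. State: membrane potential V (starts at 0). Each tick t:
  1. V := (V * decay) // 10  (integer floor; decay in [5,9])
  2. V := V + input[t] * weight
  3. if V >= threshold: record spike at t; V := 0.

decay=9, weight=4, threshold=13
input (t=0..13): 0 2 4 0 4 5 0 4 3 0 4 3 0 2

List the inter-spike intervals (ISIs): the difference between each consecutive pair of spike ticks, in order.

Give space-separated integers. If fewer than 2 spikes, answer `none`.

Answer: 2 1 2 3 3

Derivation:
t=0: input=0 -> V=0
t=1: input=2 -> V=8
t=2: input=4 -> V=0 FIRE
t=3: input=0 -> V=0
t=4: input=4 -> V=0 FIRE
t=5: input=5 -> V=0 FIRE
t=6: input=0 -> V=0
t=7: input=4 -> V=0 FIRE
t=8: input=3 -> V=12
t=9: input=0 -> V=10
t=10: input=4 -> V=0 FIRE
t=11: input=3 -> V=12
t=12: input=0 -> V=10
t=13: input=2 -> V=0 FIRE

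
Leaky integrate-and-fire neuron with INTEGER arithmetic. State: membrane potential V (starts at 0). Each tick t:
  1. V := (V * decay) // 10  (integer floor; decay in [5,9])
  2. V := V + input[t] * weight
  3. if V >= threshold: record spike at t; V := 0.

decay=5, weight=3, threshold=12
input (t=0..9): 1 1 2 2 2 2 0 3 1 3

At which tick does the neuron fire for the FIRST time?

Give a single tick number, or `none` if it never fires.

Answer: 9

Derivation:
t=0: input=1 -> V=3
t=1: input=1 -> V=4
t=2: input=2 -> V=8
t=3: input=2 -> V=10
t=4: input=2 -> V=11
t=5: input=2 -> V=11
t=6: input=0 -> V=5
t=7: input=3 -> V=11
t=8: input=1 -> V=8
t=9: input=3 -> V=0 FIRE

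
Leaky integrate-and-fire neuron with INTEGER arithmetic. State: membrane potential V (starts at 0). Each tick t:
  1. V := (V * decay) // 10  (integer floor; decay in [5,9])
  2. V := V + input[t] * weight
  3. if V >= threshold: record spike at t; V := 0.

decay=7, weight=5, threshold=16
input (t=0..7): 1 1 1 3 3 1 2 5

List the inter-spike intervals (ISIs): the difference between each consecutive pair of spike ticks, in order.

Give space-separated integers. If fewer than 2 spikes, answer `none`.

t=0: input=1 -> V=5
t=1: input=1 -> V=8
t=2: input=1 -> V=10
t=3: input=3 -> V=0 FIRE
t=4: input=3 -> V=15
t=5: input=1 -> V=15
t=6: input=2 -> V=0 FIRE
t=7: input=5 -> V=0 FIRE

Answer: 3 1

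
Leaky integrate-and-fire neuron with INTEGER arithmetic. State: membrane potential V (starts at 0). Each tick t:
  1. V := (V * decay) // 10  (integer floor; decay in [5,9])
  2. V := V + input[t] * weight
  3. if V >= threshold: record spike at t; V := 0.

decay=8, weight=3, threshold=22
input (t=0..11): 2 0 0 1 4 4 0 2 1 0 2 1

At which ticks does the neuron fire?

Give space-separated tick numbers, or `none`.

Answer: 5

Derivation:
t=0: input=2 -> V=6
t=1: input=0 -> V=4
t=2: input=0 -> V=3
t=3: input=1 -> V=5
t=4: input=4 -> V=16
t=5: input=4 -> V=0 FIRE
t=6: input=0 -> V=0
t=7: input=2 -> V=6
t=8: input=1 -> V=7
t=9: input=0 -> V=5
t=10: input=2 -> V=10
t=11: input=1 -> V=11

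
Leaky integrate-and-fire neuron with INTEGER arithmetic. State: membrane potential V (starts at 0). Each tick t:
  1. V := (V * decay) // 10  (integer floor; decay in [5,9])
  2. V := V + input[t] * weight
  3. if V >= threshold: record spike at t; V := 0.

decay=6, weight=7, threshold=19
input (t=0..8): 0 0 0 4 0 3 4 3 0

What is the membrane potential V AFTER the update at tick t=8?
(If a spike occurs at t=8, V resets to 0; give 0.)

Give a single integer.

Answer: 0

Derivation:
t=0: input=0 -> V=0
t=1: input=0 -> V=0
t=2: input=0 -> V=0
t=3: input=4 -> V=0 FIRE
t=4: input=0 -> V=0
t=5: input=3 -> V=0 FIRE
t=6: input=4 -> V=0 FIRE
t=7: input=3 -> V=0 FIRE
t=8: input=0 -> V=0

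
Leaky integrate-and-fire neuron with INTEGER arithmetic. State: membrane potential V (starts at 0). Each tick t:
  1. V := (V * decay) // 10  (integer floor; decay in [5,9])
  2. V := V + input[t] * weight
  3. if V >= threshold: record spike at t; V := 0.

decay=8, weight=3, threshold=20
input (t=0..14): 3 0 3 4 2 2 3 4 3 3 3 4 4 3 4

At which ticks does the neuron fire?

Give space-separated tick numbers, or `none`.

t=0: input=3 -> V=9
t=1: input=0 -> V=7
t=2: input=3 -> V=14
t=3: input=4 -> V=0 FIRE
t=4: input=2 -> V=6
t=5: input=2 -> V=10
t=6: input=3 -> V=17
t=7: input=4 -> V=0 FIRE
t=8: input=3 -> V=9
t=9: input=3 -> V=16
t=10: input=3 -> V=0 FIRE
t=11: input=4 -> V=12
t=12: input=4 -> V=0 FIRE
t=13: input=3 -> V=9
t=14: input=4 -> V=19

Answer: 3 7 10 12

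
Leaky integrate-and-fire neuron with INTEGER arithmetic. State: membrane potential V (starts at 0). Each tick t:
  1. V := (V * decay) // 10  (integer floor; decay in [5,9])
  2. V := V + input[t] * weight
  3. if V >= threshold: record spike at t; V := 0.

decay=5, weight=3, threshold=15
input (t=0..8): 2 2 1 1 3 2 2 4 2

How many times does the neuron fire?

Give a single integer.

t=0: input=2 -> V=6
t=1: input=2 -> V=9
t=2: input=1 -> V=7
t=3: input=1 -> V=6
t=4: input=3 -> V=12
t=5: input=2 -> V=12
t=6: input=2 -> V=12
t=7: input=4 -> V=0 FIRE
t=8: input=2 -> V=6

Answer: 1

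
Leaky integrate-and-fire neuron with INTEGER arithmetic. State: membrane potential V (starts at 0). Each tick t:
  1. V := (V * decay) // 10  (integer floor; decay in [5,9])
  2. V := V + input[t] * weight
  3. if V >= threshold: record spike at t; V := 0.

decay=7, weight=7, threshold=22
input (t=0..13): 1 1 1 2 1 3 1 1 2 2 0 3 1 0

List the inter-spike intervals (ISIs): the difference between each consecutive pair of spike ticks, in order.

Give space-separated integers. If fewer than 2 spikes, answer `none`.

Answer: 2 4

Derivation:
t=0: input=1 -> V=7
t=1: input=1 -> V=11
t=2: input=1 -> V=14
t=3: input=2 -> V=0 FIRE
t=4: input=1 -> V=7
t=5: input=3 -> V=0 FIRE
t=6: input=1 -> V=7
t=7: input=1 -> V=11
t=8: input=2 -> V=21
t=9: input=2 -> V=0 FIRE
t=10: input=0 -> V=0
t=11: input=3 -> V=21
t=12: input=1 -> V=21
t=13: input=0 -> V=14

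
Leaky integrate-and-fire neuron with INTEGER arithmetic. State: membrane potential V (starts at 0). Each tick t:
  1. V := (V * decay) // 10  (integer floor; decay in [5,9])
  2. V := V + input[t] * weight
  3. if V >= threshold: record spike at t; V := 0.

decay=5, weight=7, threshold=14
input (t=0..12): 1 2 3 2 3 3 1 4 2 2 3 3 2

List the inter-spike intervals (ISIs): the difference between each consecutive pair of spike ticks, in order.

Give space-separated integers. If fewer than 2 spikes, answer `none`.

t=0: input=1 -> V=7
t=1: input=2 -> V=0 FIRE
t=2: input=3 -> V=0 FIRE
t=3: input=2 -> V=0 FIRE
t=4: input=3 -> V=0 FIRE
t=5: input=3 -> V=0 FIRE
t=6: input=1 -> V=7
t=7: input=4 -> V=0 FIRE
t=8: input=2 -> V=0 FIRE
t=9: input=2 -> V=0 FIRE
t=10: input=3 -> V=0 FIRE
t=11: input=3 -> V=0 FIRE
t=12: input=2 -> V=0 FIRE

Answer: 1 1 1 1 2 1 1 1 1 1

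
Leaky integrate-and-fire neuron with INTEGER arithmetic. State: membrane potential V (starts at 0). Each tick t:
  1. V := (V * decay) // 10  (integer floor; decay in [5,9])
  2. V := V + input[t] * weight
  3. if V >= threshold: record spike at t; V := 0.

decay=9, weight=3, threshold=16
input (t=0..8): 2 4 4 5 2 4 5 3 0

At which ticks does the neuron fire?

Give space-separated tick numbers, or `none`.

t=0: input=2 -> V=6
t=1: input=4 -> V=0 FIRE
t=2: input=4 -> V=12
t=3: input=5 -> V=0 FIRE
t=4: input=2 -> V=6
t=5: input=4 -> V=0 FIRE
t=6: input=5 -> V=15
t=7: input=3 -> V=0 FIRE
t=8: input=0 -> V=0

Answer: 1 3 5 7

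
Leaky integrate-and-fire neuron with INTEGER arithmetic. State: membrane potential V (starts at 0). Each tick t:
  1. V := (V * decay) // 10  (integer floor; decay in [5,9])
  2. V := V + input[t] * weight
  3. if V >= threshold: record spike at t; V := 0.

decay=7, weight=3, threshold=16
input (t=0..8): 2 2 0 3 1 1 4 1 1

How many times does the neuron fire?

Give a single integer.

t=0: input=2 -> V=6
t=1: input=2 -> V=10
t=2: input=0 -> V=7
t=3: input=3 -> V=13
t=4: input=1 -> V=12
t=5: input=1 -> V=11
t=6: input=4 -> V=0 FIRE
t=7: input=1 -> V=3
t=8: input=1 -> V=5

Answer: 1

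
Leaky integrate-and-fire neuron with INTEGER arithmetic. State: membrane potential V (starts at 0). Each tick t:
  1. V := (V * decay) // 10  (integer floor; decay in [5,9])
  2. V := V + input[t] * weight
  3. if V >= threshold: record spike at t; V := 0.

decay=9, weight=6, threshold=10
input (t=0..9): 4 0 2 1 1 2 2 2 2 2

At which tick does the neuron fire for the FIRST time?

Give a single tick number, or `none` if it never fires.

Answer: 0

Derivation:
t=0: input=4 -> V=0 FIRE
t=1: input=0 -> V=0
t=2: input=2 -> V=0 FIRE
t=3: input=1 -> V=6
t=4: input=1 -> V=0 FIRE
t=5: input=2 -> V=0 FIRE
t=6: input=2 -> V=0 FIRE
t=7: input=2 -> V=0 FIRE
t=8: input=2 -> V=0 FIRE
t=9: input=2 -> V=0 FIRE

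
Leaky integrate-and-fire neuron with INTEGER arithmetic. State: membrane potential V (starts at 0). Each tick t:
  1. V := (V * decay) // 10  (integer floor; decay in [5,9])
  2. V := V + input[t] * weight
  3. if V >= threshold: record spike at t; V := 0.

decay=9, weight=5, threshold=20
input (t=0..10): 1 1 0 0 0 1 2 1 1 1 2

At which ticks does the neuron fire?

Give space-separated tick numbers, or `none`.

Answer: 7

Derivation:
t=0: input=1 -> V=5
t=1: input=1 -> V=9
t=2: input=0 -> V=8
t=3: input=0 -> V=7
t=4: input=0 -> V=6
t=5: input=1 -> V=10
t=6: input=2 -> V=19
t=7: input=1 -> V=0 FIRE
t=8: input=1 -> V=5
t=9: input=1 -> V=9
t=10: input=2 -> V=18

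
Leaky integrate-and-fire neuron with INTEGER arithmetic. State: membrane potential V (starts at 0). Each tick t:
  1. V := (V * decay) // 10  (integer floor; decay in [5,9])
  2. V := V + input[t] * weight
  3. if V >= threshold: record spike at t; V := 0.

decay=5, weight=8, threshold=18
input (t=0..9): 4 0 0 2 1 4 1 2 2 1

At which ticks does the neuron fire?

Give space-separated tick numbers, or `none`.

t=0: input=4 -> V=0 FIRE
t=1: input=0 -> V=0
t=2: input=0 -> V=0
t=3: input=2 -> V=16
t=4: input=1 -> V=16
t=5: input=4 -> V=0 FIRE
t=6: input=1 -> V=8
t=7: input=2 -> V=0 FIRE
t=8: input=2 -> V=16
t=9: input=1 -> V=16

Answer: 0 5 7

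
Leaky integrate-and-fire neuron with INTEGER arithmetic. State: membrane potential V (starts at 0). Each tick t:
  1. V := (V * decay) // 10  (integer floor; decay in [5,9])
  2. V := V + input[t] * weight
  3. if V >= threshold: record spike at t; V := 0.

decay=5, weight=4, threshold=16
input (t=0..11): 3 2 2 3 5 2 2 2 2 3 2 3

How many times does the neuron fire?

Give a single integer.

t=0: input=3 -> V=12
t=1: input=2 -> V=14
t=2: input=2 -> V=15
t=3: input=3 -> V=0 FIRE
t=4: input=5 -> V=0 FIRE
t=5: input=2 -> V=8
t=6: input=2 -> V=12
t=7: input=2 -> V=14
t=8: input=2 -> V=15
t=9: input=3 -> V=0 FIRE
t=10: input=2 -> V=8
t=11: input=3 -> V=0 FIRE

Answer: 4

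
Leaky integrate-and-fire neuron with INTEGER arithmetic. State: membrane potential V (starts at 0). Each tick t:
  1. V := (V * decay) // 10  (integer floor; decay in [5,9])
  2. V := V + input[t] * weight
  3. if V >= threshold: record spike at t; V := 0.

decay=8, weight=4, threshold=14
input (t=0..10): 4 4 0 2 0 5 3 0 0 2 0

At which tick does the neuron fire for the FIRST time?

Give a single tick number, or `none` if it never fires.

t=0: input=4 -> V=0 FIRE
t=1: input=4 -> V=0 FIRE
t=2: input=0 -> V=0
t=3: input=2 -> V=8
t=4: input=0 -> V=6
t=5: input=5 -> V=0 FIRE
t=6: input=3 -> V=12
t=7: input=0 -> V=9
t=8: input=0 -> V=7
t=9: input=2 -> V=13
t=10: input=0 -> V=10

Answer: 0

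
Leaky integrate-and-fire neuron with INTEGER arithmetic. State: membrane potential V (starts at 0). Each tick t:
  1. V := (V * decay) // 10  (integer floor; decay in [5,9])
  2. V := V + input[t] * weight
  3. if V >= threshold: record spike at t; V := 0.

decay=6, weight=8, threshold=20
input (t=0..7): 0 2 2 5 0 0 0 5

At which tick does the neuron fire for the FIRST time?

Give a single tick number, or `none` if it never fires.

t=0: input=0 -> V=0
t=1: input=2 -> V=16
t=2: input=2 -> V=0 FIRE
t=3: input=5 -> V=0 FIRE
t=4: input=0 -> V=0
t=5: input=0 -> V=0
t=6: input=0 -> V=0
t=7: input=5 -> V=0 FIRE

Answer: 2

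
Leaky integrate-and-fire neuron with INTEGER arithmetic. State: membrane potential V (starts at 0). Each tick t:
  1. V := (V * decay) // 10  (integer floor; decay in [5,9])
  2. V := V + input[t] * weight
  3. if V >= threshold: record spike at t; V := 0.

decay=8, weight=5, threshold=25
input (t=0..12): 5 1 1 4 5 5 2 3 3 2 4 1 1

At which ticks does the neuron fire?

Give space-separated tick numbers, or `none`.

t=0: input=5 -> V=0 FIRE
t=1: input=1 -> V=5
t=2: input=1 -> V=9
t=3: input=4 -> V=0 FIRE
t=4: input=5 -> V=0 FIRE
t=5: input=5 -> V=0 FIRE
t=6: input=2 -> V=10
t=7: input=3 -> V=23
t=8: input=3 -> V=0 FIRE
t=9: input=2 -> V=10
t=10: input=4 -> V=0 FIRE
t=11: input=1 -> V=5
t=12: input=1 -> V=9

Answer: 0 3 4 5 8 10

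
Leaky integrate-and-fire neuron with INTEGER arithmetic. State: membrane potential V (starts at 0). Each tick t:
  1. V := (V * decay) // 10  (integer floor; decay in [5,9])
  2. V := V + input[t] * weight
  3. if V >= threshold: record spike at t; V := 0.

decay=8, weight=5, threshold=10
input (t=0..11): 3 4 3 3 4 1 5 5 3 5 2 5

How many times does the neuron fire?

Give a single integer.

Answer: 11

Derivation:
t=0: input=3 -> V=0 FIRE
t=1: input=4 -> V=0 FIRE
t=2: input=3 -> V=0 FIRE
t=3: input=3 -> V=0 FIRE
t=4: input=4 -> V=0 FIRE
t=5: input=1 -> V=5
t=6: input=5 -> V=0 FIRE
t=7: input=5 -> V=0 FIRE
t=8: input=3 -> V=0 FIRE
t=9: input=5 -> V=0 FIRE
t=10: input=2 -> V=0 FIRE
t=11: input=5 -> V=0 FIRE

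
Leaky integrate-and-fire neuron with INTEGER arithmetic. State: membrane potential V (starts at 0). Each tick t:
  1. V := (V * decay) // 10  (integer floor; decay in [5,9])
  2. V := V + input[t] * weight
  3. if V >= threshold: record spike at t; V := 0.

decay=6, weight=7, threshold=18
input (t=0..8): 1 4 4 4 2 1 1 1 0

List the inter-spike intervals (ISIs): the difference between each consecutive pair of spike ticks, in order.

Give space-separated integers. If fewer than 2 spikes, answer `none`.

Answer: 1 1

Derivation:
t=0: input=1 -> V=7
t=1: input=4 -> V=0 FIRE
t=2: input=4 -> V=0 FIRE
t=3: input=4 -> V=0 FIRE
t=4: input=2 -> V=14
t=5: input=1 -> V=15
t=6: input=1 -> V=16
t=7: input=1 -> V=16
t=8: input=0 -> V=9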